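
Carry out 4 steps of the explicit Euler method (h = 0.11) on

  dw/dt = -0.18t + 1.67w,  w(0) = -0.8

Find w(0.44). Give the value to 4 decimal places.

-1.5853

Euler: w_{n+1} = w_n + h·f(t_n, w_n).
t=0.000000, w=-0.800000: f=-1.336000 → w ← -0.800000 + 0.11·(-1.336000) = -0.946960
t=0.110000, w=-0.946960: f=-1.601223 → w ← -0.946960 + 0.11·(-1.601223) = -1.123095
t=0.220000, w=-1.123095: f=-1.915168 → w ← -1.123095 + 0.11·(-1.915168) = -1.333763
t=0.330000, w=-1.333763: f=-2.286784 → w ← -1.333763 + 0.11·(-2.286784) = -1.585309
w(0.44) ≈ -1.5853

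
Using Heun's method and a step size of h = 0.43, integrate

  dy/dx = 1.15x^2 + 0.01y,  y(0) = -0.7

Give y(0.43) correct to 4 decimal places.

-0.6573

Heun: k1 = f(x_n, y_n); k2 = f(x_n + h, y_n + h·k1); y_{n+1} = y_n + (h/2)·(k1 + k2).
x=0.000000, y=-0.700000:
  k1 = f(0.000000, -0.700000) = -0.007000
  k2 = f(0.430000, -0.703010) = 0.205605
  y ← -0.700000 + (0.43/2)·(-0.007000 + 0.205605) = -0.657300
y(0.43) ≈ -0.6573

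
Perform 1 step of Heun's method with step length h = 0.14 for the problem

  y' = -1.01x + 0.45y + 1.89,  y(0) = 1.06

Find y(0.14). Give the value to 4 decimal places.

1.3919

Heun: k1 = f(x_n, y_n); k2 = f(x_n + h, y_n + h·k1); y_{n+1} = y_n + (h/2)·(k1 + k2).
x=0.000000, y=1.060000:
  k1 = f(0.000000, 1.060000) = 2.367000
  k2 = f(0.140000, 1.391380) = 2.374721
  y ← 1.060000 + (0.14/2)·(2.367000 + 2.374721) = 1.391920
y(0.14) ≈ 1.3919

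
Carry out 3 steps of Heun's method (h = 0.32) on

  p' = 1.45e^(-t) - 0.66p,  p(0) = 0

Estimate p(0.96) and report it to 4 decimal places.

0.6236

Heun: k1 = f(t_n, p_n); k2 = f(t_n + h, p_n + h·k1); p_{n+1} = p_n + (h/2)·(k1 + k2).
t=0.000000, p=0.000000:
  k1 = f(0.000000, 0.000000) = 1.450000
  k2 = f(0.320000, 0.464000) = 0.746676
  p ← 0.000000 + (0.32/2)·(1.450000 + 0.746676) = 0.351468
t=0.320000, p=0.351468:
  k1 = f(0.320000, 0.351468) = 0.820947
  k2 = f(0.640000, 0.614171) = 0.359221
  p ← 0.351468 + (0.32/2)·(0.820947 + 0.359221) = 0.540295
t=0.640000, p=0.540295:
  k1 = f(0.640000, 0.540295) = 0.407979
  k2 = f(0.960000, 0.670848) = 0.112435
  p ← 0.540295 + (0.32/2)·(0.407979 + 0.112435) = 0.623561
p(0.96) ≈ 0.6236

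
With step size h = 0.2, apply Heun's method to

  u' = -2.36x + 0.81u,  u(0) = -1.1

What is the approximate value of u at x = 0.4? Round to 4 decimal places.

-1.7237

Heun: k1 = f(x_n, u_n); k2 = f(x_n + h, u_n + h·k1); u_{n+1} = u_n + (h/2)·(k1 + k2).
x=0.000000, u=-1.100000:
  k1 = f(0.000000, -1.100000) = -0.891000
  k2 = f(0.200000, -1.278200) = -1.507342
  u ← -1.100000 + (0.2/2)·(-0.891000 + (-1.507342)) = -1.339834
x=0.200000, u=-1.339834:
  k1 = f(0.200000, -1.339834) = -1.557266
  k2 = f(0.400000, -1.651287) = -2.281543
  u ← -1.339834 + (0.2/2)·(-1.557266 + (-2.281543)) = -1.723715
u(0.4) ≈ -1.7237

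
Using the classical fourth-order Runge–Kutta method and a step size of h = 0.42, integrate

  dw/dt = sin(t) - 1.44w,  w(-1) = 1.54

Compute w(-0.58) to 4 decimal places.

RK4: k1 = f(t_n, w_n); k2 = f(t_n + h/2, w_n + (h/2)·k1); k3 = f(t_n + h/2, w_n + (h/2)·k2); k4 = f(t_n + h, w_n + h·k3); w_{n+1} = w_n + (h/6)·(k1 + 2k2 + 2k3 + k4).
t=-1.000000, w=1.540000:
  k1 = f(-1.000000, 1.540000) = -3.059071
  k2 = f(-0.790000, 0.897595) = -2.002890
  k3 = f(-0.790000, 1.119393) = -2.322279
  k4 = f(-0.580000, 0.564643) = -1.361109
  w ← 1.540000 + (0.42/6)·(k1 + 2k2 + 2k3 + k4) = 0.625064
w(-0.58) ≈ 0.6251

0.6251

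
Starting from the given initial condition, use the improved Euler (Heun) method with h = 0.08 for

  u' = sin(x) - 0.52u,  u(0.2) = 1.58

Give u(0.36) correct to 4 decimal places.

Heun: k1 = f(x_n, u_n); k2 = f(x_n + h, u_n + h·k1); u_{n+1} = u_n + (h/2)·(k1 + k2).
x=0.200000, u=1.580000:
  k1 = f(0.200000, 1.580000) = -0.622931
  k2 = f(0.280000, 1.530166) = -0.519330
  u ← 1.580000 + (0.08/2)·(-0.622931 + (-0.519330)) = 1.534310
x=0.280000, u=1.534310:
  k1 = f(0.280000, 1.534310) = -0.521485
  k2 = f(0.360000, 1.492591) = -0.423873
  u ← 1.534310 + (0.08/2)·(-0.521485 + (-0.423873)) = 1.496495
u(0.36) ≈ 1.4965

1.4965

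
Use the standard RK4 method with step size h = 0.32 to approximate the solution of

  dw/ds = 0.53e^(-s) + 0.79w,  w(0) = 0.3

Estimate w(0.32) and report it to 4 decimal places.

RK4: k1 = f(s_n, w_n); k2 = f(s_n + h/2, w_n + (h/2)·k1); k3 = f(s_n + h/2, w_n + (h/2)·k2); k4 = f(s_n + h, w_n + h·k3); w_{n+1} = w_n + (h/6)·(k1 + 2k2 + 2k3 + k4).
s=0.000000, w=0.300000:
  k1 = f(0.000000, 0.300000) = 0.767000
  k2 = f(0.160000, 0.422720) = 0.785585
  k3 = f(0.160000, 0.425694) = 0.787934
  k4 = f(0.320000, 0.552139) = 0.821049
  w ← 0.300000 + (0.32/6)·(k1 + 2k2 + 2k3 + k4) = 0.552538
w(0.32) ≈ 0.5525

0.5525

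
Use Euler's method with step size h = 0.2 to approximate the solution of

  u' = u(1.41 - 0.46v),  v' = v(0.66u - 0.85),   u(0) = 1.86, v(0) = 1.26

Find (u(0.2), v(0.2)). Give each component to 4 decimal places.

Euler on (u,v): u_{n+1} = u_n + h·u', v_{n+1} = v_n + h·v'.
0.000000: (1.860000, 1.260000); f=(1.544544, 0.475776) → (2.168909, 1.355155)
(u(0.2), v(0.2)) ≈ (2.1689, 1.3552)

2.1689, 1.3552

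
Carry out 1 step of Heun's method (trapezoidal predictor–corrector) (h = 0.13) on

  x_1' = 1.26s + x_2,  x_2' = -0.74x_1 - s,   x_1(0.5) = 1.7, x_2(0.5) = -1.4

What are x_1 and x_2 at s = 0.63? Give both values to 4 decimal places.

Heun on (x_1,x_2): k1 = f(s_n, state_n); k2 = f(s_n + h, state_n + h·k1); state_{n+1} = state_n + (h/2)·(k1 + k2).
0.500000: (1.700000, -1.400000)
  k1 = (-0.770000, -1.758000)
  predictor → (1.599900, -1.628540)
  k2 = (-0.834740, -1.813926)
  → (1.595692, -1.632175)
(x_1(0.63), x_2(0.63)) ≈ (1.5957, -1.6322)

1.5957, -1.6322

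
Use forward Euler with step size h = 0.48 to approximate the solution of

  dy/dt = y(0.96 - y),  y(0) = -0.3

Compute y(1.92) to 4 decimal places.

Euler: y_{n+1} = y_n + h·f(t_n, y_n).
t=0.000000, y=-0.300000: f=-0.378000 → y ← -0.300000 + 0.48·(-0.378000) = -0.481440
t=0.480000, y=-0.481440: f=-0.693967 → y ← -0.481440 + 0.48·(-0.693967) = -0.814544
t=0.960000, y=-0.814544: f=-1.445444 → y ← -0.814544 + 0.48·(-1.445444) = -1.508357
t=1.440000, y=-1.508357: f=-3.723165 → y ← -1.508357 + 0.48·(-3.723165) = -3.295477
y(1.92) ≈ -3.2955

-3.2955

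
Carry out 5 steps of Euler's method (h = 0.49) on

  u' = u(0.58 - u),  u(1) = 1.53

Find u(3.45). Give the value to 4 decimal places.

0.6223

Euler: u_{n+1} = u_n + h·f(s_n, u_n).
s=1.000000, u=1.530000: f=-1.453500 → u ← 1.530000 + 0.49·(-1.453500) = 0.817785
s=1.490000, u=0.817785: f=-0.194457 → u ← 0.817785 + 0.49·(-0.194457) = 0.722501
s=1.980000, u=0.722501: f=-0.102957 → u ← 0.722501 + 0.49·(-0.102957) = 0.672052
s=2.470000, u=0.672052: f=-0.061864 → u ← 0.672052 + 0.49·(-0.061864) = 0.641739
s=2.960000, u=0.641739: f=-0.039620 → u ← 0.641739 + 0.49·(-0.039620) = 0.622325
u(3.45) ≈ 0.6223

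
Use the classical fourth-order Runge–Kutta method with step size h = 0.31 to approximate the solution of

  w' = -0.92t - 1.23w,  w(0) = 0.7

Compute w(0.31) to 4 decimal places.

RK4: k1 = f(t_n, w_n); k2 = f(t_n + h/2, w_n + (h/2)·k1); k3 = f(t_n + h/2, w_n + (h/2)·k2); k4 = f(t_n + h, w_n + h·k3); w_{n+1} = w_n + (h/6)·(k1 + 2k2 + 2k3 + k4).
t=0.000000, w=0.700000:
  k1 = f(0.000000, 0.700000) = -0.861000
  k2 = f(0.155000, 0.566545) = -0.839450
  k3 = f(0.155000, 0.569885) = -0.843559
  k4 = f(0.310000, 0.438497) = -0.824551
  w ← 0.700000 + (0.31/6)·(k1 + 2k2 + 2k3 + k4) = 0.439002
w(0.31) ≈ 0.4390

0.4390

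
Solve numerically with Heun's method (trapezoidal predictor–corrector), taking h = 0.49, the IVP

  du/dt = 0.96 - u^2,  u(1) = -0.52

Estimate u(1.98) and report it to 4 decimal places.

Heun: k1 = f(t_n, u_n); k2 = f(t_n + h, u_n + h·k1); u_{n+1} = u_n + (h/2)·(k1 + k2).
t=1.000000, u=-0.520000:
  k1 = f(1.000000, -0.520000) = 0.689600
  k2 = f(1.490000, -0.182096) = 0.926841
  u ← -0.520000 + (0.49/2)·(0.689600 + 0.926841) = -0.123972
t=1.490000, u=-0.123972:
  k1 = f(1.490000, -0.123972) = 0.944631
  k2 = f(1.980000, 0.338897) = 0.845149
  u ← -0.123972 + (0.49/2)·(0.944631 + 0.845149) = 0.314524
u(1.98) ≈ 0.3145

0.3145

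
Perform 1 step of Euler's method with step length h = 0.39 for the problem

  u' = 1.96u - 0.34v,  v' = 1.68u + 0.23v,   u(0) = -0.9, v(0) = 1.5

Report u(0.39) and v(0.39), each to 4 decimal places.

-1.7869, 1.0449

Euler on (u,v): u_{n+1} = u_n + h·u', v_{n+1} = v_n + h·v'.
0.000000: (-0.900000, 1.500000); f=(-2.274000, -1.167000) → (-1.786860, 1.044870)
(u(0.39), v(0.39)) ≈ (-1.7869, 1.0449)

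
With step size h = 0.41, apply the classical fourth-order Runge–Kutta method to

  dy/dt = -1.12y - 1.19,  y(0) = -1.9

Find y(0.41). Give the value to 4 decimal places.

-1.5918

RK4: k1 = f(t_n, y_n); k2 = f(t_n + h/2, y_n + (h/2)·k1); k3 = f(t_n + h/2, y_n + (h/2)·k2); k4 = f(t_n + h, y_n + h·k3); y_{n+1} = y_n + (h/6)·(k1 + 2k2 + 2k3 + k4).
t=0.000000, y=-1.900000:
  k1 = f(0.000000, -1.900000) = 0.938000
  k2 = f(0.205000, -1.707710) = 0.722635
  k3 = f(0.205000, -1.751860) = 0.772083
  k4 = f(0.410000, -1.583446) = 0.583460
  y ← -1.900000 + (0.41/6)·(k1 + 2k2 + 2k3 + k4) = -1.591755
y(0.41) ≈ -1.5918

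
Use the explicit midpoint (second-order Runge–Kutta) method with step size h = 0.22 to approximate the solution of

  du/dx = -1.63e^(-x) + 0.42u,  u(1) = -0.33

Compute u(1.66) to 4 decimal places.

-0.7741

Midpoint: k1 = f(x_n, u_n); k2 = f(x_n + h/2, u_n + (h/2)·k1); u_{n+1} = u_n + h·k2.
x=1.000000, u=-0.330000:
  k1 = f(1.000000, -0.330000) = -0.738243
  k2 = f(1.110000, -0.411207) = -0.709888
  u ← -0.330000 + 0.22·(-0.709888) = -0.486175
x=1.220000, u=-0.486175:
  k1 = f(1.220000, -0.486175) = -0.685419
  k2 = f(1.330000, -0.561571) = -0.666958
  u ← -0.486175 + 0.22·(-0.666958) = -0.632906
x=1.440000, u=-0.632906:
  k1 = f(1.440000, -0.632906) = -0.652013
  k2 = f(1.550000, -0.704628) = -0.641908
  u ← -0.632906 + 0.22·(-0.641908) = -0.774126
u(1.66) ≈ -0.7741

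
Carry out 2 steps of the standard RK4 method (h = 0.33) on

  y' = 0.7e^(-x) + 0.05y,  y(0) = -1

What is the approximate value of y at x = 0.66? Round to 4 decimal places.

-0.6891

RK4: k1 = f(x_n, y_n); k2 = f(x_n + h/2, y_n + (h/2)·k1); k3 = f(x_n + h/2, y_n + (h/2)·k2); k4 = f(x_n + h, y_n + h·k3); y_{n+1} = y_n + (h/6)·(k1 + 2k2 + 2k3 + k4).
x=0.000000, y=-1.000000:
  k1 = f(0.000000, -1.000000) = 0.650000
  k2 = f(0.165000, -0.892750) = 0.548888
  k3 = f(0.165000, -0.909433) = 0.548054
  k4 = f(0.330000, -0.819142) = 0.462290
  y ← -1.000000 + (0.33/6)·(k1 + 2k2 + 2k3 + k4) = -0.818160
x=0.330000, y=-0.818160:
  k1 = f(0.330000, -0.818160) = 0.462339
  k2 = f(0.495000, -0.741875) = 0.389606
  k3 = f(0.495000, -0.753875) = 0.389006
  k4 = f(0.660000, -0.689789) = 0.327307
  y ← -0.818160 + (0.33/6)·(k1 + 2k2 + 2k3 + k4) = -0.689083
y(0.66) ≈ -0.6891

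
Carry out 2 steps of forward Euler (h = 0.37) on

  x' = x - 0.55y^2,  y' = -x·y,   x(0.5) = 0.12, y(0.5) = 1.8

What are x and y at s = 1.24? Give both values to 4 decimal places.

Euler on (x,y): x_{n+1} = x_n + h·x', y_{n+1} = y_n + h·y'.
0.500000: (0.120000, 1.800000); f=(-1.662000, -0.216000) → (-0.494940, 1.720080)
0.870000: (-0.494940, 1.720080); f=(-2.122211, 0.851336) → (-1.280158, 2.035074)
(x(1.24), y(1.24)) ≈ (-1.2802, 2.0351)

-1.2802, 2.0351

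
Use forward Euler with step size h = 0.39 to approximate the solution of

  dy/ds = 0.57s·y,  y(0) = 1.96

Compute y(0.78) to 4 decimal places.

Euler: y_{n+1} = y_n + h·f(s_n, y_n).
s=0.000000, y=1.960000: f=0.000000 → y ← 1.960000 + 0.39·0.000000 = 1.960000
s=0.390000, y=1.960000: f=0.435708 → y ← 1.960000 + 0.39·0.435708 = 2.129926
y(0.78) ≈ 2.1299

2.1299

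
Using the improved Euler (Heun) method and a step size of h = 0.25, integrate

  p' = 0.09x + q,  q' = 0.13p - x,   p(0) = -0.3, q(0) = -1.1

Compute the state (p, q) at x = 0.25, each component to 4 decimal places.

-0.5734, -1.1455

Heun on (p,q): k1 = f(x_n, state_n); k2 = f(x_n + h, state_n + h·k1); state_{n+1} = state_n + (h/2)·(k1 + k2).
0.000000: (-0.300000, -1.100000)
  k1 = (-1.100000, -0.039000)
  predictor → (-0.575000, -1.109750)
  k2 = (-1.087250, -0.324750)
  → (-0.573406, -1.145469)
(p(0.25), q(0.25)) ≈ (-0.5734, -1.1455)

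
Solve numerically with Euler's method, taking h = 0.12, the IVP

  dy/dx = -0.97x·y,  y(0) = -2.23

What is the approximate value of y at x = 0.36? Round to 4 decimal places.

-2.1374

Euler: y_{n+1} = y_n + h·f(x_n, y_n).
x=0.000000, y=-2.230000: f=0.000000 → y ← -2.230000 + 0.12·0.000000 = -2.230000
x=0.120000, y=-2.230000: f=0.259572 → y ← -2.230000 + 0.12·0.259572 = -2.198851
x=0.240000, y=-2.198851: f=0.511893 → y ← -2.198851 + 0.12·0.511893 = -2.137424
y(0.36) ≈ -2.1374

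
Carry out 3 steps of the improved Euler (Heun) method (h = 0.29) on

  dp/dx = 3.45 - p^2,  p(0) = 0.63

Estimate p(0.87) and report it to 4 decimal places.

1.7041

Heun: k1 = f(x_n, p_n); k2 = f(x_n + h, p_n + h·k1); p_{n+1} = p_n + (h/2)·(k1 + k2).
x=0.000000, p=0.630000:
  k1 = f(0.000000, 0.630000) = 3.053100
  k2 = f(0.290000, 1.515399) = 1.153566
  p ← 0.630000 + (0.29/2)·(3.053100 + 1.153566) = 1.239967
x=0.290000, p=1.239967:
  k1 = f(0.290000, 1.239967) = 1.912483
  k2 = f(0.580000, 1.794587) = 0.229459
  p ← 1.239967 + (0.29/2)·(1.912483 + 0.229459) = 1.550548
x=0.580000, p=1.550548:
  k1 = f(0.580000, 1.550548) = 1.045801
  k2 = f(0.870000, 1.853830) = 0.013313
  p ← 1.550548 + (0.29/2)·(1.045801 + 0.013313) = 1.704120
p(0.87) ≈ 1.7041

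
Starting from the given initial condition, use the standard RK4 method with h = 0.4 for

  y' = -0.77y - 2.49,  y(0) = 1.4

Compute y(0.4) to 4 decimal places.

RK4: k1 = f(t_n, y_n); k2 = f(t_n + h/2, y_n + (h/2)·k1); k3 = f(t_n + h/2, y_n + (h/2)·k2); k4 = f(t_n + h, y_n + h·k3); y_{n+1} = y_n + (h/6)·(k1 + 2k2 + 2k3 + k4).
t=0.000000, y=1.400000:
  k1 = f(0.000000, 1.400000) = -3.568000
  k2 = f(0.200000, 0.686400) = -3.018528
  k3 = f(0.200000, 0.796294) = -3.103147
  k4 = f(0.400000, 0.158741) = -2.612231
  y ← 1.400000 + (0.4/6)·(k1 + 2k2 + 2k3 + k4) = 0.171761
y(0.4) ≈ 0.1718

0.1718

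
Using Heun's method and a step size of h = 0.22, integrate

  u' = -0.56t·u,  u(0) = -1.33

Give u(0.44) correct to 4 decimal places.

Heun: k1 = f(t_n, u_n); k2 = f(t_n + h, u_n + h·k1); u_{n+1} = u_n + (h/2)·(k1 + k2).
t=0.000000, u=-1.330000:
  k1 = f(0.000000, -1.330000) = 0.000000
  k2 = f(0.220000, -1.330000) = 0.163856
  u ← -1.330000 + (0.22/2)·(0.000000 + 0.163856) = -1.311976
t=0.220000, u=-1.311976:
  k1 = f(0.220000, -1.311976) = 0.161635
  k2 = f(0.440000, -1.276416) = 0.314509
  u ← -1.311976 + (0.22/2)·(0.161635 + 0.314509) = -1.259600
u(0.44) ≈ -1.2596

-1.2596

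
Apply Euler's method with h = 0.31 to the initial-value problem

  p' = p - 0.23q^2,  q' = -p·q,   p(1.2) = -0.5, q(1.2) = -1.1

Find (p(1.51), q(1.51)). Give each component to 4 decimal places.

-0.7413, -1.2705

Euler on (p,q): p_{n+1} = p_n + h·p', q_{n+1} = q_n + h·q'.
1.200000: (-0.500000, -1.100000); f=(-0.778300, -0.550000) → (-0.741273, -1.270500)
(p(1.51), q(1.51)) ≈ (-0.7413, -1.2705)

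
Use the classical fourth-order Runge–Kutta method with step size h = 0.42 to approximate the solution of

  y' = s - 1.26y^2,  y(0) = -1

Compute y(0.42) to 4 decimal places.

-1.9421

RK4: k1 = f(s_n, y_n); k2 = f(s_n + h/2, y_n + (h/2)·k1); k3 = f(s_n + h/2, y_n + (h/2)·k2); k4 = f(s_n + h, y_n + h·k3); y_{n+1} = y_n + (h/6)·(k1 + 2k2 + 2k3 + k4).
s=0.000000, y=-1.000000:
  k1 = f(0.000000, -1.000000) = -1.260000
  k2 = f(0.210000, -1.264600) = -1.805009
  k3 = f(0.210000, -1.379052) = -2.186248
  k4 = f(0.420000, -1.918224) = -4.216275
  y ← -1.000000 + (0.42/6)·(k1 + 2k2 + 2k3 + k4) = -1.942115
y(0.42) ≈ -1.9421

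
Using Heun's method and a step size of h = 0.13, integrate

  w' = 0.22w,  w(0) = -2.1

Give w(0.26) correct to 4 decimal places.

-2.2236

Heun: k1 = f(t_n, w_n); k2 = f(t_n + h, w_n + h·k1); w_{n+1} = w_n + (h/2)·(k1 + k2).
t=0.000000, w=-2.100000:
  k1 = f(0.000000, -2.100000) = -0.462000
  k2 = f(0.130000, -2.160060) = -0.475213
  w ← -2.100000 + (0.13/2)·(-0.462000 + (-0.475213)) = -2.160919
t=0.130000, w=-2.160919:
  k1 = f(0.130000, -2.160919) = -0.475402
  k2 = f(0.260000, -2.222721) = -0.488999
  w ← -2.160919 + (0.13/2)·(-0.475402 + (-0.488999)) = -2.223605
w(0.26) ≈ -2.2236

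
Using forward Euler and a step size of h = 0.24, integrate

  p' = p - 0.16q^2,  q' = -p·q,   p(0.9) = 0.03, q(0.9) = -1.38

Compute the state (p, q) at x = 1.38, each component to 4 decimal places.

-0.1166, -1.3819

Euler on (p,q): p_{n+1} = p_n + h·p', q_{n+1} = q_n + h·q'.
0.900000: (0.030000, -1.380000); f=(-0.274704, 0.041400) → (-0.035929, -1.370064)
1.140000: (-0.035929, -1.370064); f=(-0.336261, -0.049225) → (-0.116632, -1.381878)
(p(1.38), q(1.38)) ≈ (-0.1166, -1.3819)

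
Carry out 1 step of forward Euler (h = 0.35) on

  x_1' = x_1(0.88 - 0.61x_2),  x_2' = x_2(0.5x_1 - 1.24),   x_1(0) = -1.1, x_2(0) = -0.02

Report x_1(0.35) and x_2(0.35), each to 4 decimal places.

-1.4435, -0.0075

Euler on (x_1,x_2): x_1_{n+1} = x_1_n + h·x_1', x_2_{n+1} = x_2_n + h·x_2'.
0.000000: (-1.100000, -0.020000); f=(-0.981420, 0.035800) → (-1.443497, -0.007470)
(x_1(0.35), x_2(0.35)) ≈ (-1.4435, -0.0075)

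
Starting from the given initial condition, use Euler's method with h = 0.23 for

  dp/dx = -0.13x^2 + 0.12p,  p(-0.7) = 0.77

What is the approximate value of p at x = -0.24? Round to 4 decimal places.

0.7914

Euler: p_{n+1} = p_n + h·f(x_n, p_n).
x=-0.700000, p=0.770000: f=0.028700 → p ← 0.770000 + 0.23·0.028700 = 0.776601
x=-0.470000, p=0.776601: f=0.064475 → p ← 0.776601 + 0.23·0.064475 = 0.791430
p(-0.24) ≈ 0.7914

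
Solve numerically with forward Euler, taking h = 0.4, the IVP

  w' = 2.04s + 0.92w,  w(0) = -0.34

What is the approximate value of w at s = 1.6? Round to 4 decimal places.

Euler: w_{n+1} = w_n + h·f(s_n, w_n).
s=0.000000, w=-0.340000: f=-0.312800 → w ← -0.340000 + 0.4·(-0.312800) = -0.465120
s=0.400000, w=-0.465120: f=0.388090 → w ← -0.465120 + 0.4·0.388090 = -0.309884
s=0.800000, w=-0.309884: f=1.346907 → w ← -0.309884 + 0.4·1.346907 = 0.228878
s=1.200000, w=0.228878: f=2.658568 → w ← 0.228878 + 0.4·2.658568 = 1.292306
w(1.6) ≈ 1.2923

1.2923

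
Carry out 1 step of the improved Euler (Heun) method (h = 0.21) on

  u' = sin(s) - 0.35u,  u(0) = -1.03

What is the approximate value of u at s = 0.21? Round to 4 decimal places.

-0.9352

Heun: k1 = f(s_n, u_n); k2 = f(s_n + h, u_n + h·k1); u_{n+1} = u_n + (h/2)·(k1 + k2).
s=0.000000, u=-1.030000:
  k1 = f(0.000000, -1.030000) = 0.360500
  k2 = f(0.210000, -0.954295) = 0.542463
  u ← -1.030000 + (0.21/2)·(0.360500 + 0.542463) = -0.935189
u(0.21) ≈ -0.9352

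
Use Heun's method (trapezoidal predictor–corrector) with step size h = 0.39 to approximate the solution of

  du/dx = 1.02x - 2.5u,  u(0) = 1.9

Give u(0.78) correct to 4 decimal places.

Heun: k1 = f(x_n, u_n); k2 = f(x_n + h, u_n + h·k1); u_{n+1} = u_n + (h/2)·(k1 + k2).
x=0.000000, u=1.900000:
  k1 = f(0.000000, 1.900000) = -4.750000
  k2 = f(0.390000, 0.047500) = 0.279050
  u ← 1.900000 + (0.39/2)·(-4.750000 + 0.279050) = 1.028165
x=0.390000, u=1.028165:
  k1 = f(0.390000, 1.028165) = -2.172612
  k2 = f(0.780000, 0.180846) = 0.343485
  u ← 1.028165 + (0.39/2)·(-2.172612 + 0.343485) = 0.671485
u(0.78) ≈ 0.6715

0.6715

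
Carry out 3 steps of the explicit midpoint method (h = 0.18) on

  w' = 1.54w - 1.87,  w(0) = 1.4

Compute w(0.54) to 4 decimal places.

1.6372

Midpoint: k1 = f(x_n, w_n); k2 = f(x_n + h/2, w_n + (h/2)·k1); w_{n+1} = w_n + h·k2.
x=0.000000, w=1.400000:
  k1 = f(0.000000, 1.400000) = 0.286000
  k2 = f(0.090000, 1.425740) = 0.325640
  w ← 1.400000 + 0.18·0.325640 = 1.458615
x=0.180000, w=1.458615:
  k1 = f(0.180000, 1.458615) = 0.376267
  k2 = f(0.270000, 1.492479) = 0.428418
  w ← 1.458615 + 0.18·0.428418 = 1.535730
x=0.360000, w=1.535730:
  k1 = f(0.360000, 1.535730) = 0.495025
  k2 = f(0.450000, 1.580283) = 0.563635
  w ← 1.535730 + 0.18·0.563635 = 1.637185
w(0.54) ≈ 1.6372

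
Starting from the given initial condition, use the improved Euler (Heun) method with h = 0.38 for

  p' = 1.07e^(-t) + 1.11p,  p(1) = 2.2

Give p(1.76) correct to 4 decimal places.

Heun: k1 = f(t_n, p_n); k2 = f(t_n + h, p_n + h·k1); p_{n+1} = p_n + (h/2)·(k1 + k2).
t=1.000000, p=2.200000:
  k1 = f(1.000000, 2.200000) = 2.835631
  k2 = f(1.380000, 3.277540) = 3.907258
  p ← 2.200000 + (0.38/2)·(2.835631 + 3.907258) = 3.481149
t=1.380000, p=3.481149:
  k1 = f(1.380000, 3.481149) = 4.133264
  k2 = f(1.760000, 5.051789) = 5.791574
  p ← 3.481149 + (0.38/2)·(4.133264 + 5.791574) = 5.366868
p(1.76) ≈ 5.3669

5.3669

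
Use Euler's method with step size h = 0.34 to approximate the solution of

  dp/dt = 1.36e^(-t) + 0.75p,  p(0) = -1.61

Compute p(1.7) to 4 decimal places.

-2.5178

Euler: p_{n+1} = p_n + h·f(t_n, p_n).
t=0.000000, p=-1.610000: f=0.152500 → p ← -1.610000 + 0.34·0.152500 = -1.558150
t=0.340000, p=-1.558150: f=-0.200605 → p ← -1.558150 + 0.34·(-0.200605) = -1.626356
t=0.680000, p=-1.626356: f=-0.530768 → p ← -1.626356 + 0.34·(-0.530768) = -1.806817
t=1.020000, p=-1.806817: f=-0.864703 → p ← -1.806817 + 0.34·(-0.864703) = -2.100816
t=1.360000, p=-2.100816: f=-1.226553 → p ← -2.100816 + 0.34·(-1.226553) = -2.517844
p(1.7) ≈ -2.5178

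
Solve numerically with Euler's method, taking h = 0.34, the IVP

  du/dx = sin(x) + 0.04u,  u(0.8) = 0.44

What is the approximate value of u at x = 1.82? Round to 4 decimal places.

Euler: u_{n+1} = u_n + h·f(x_n, u_n).
x=0.800000, u=0.440000: f=0.734956 → u ← 0.440000 + 0.34·0.734956 = 0.689885
x=1.140000, u=0.689885: f=0.936229 → u ← 0.689885 + 0.34·0.936229 = 1.008203
x=1.480000, u=1.008203: f=1.036209 → u ← 1.008203 + 0.34·1.036209 = 1.360514
u(1.82) ≈ 1.3605

1.3605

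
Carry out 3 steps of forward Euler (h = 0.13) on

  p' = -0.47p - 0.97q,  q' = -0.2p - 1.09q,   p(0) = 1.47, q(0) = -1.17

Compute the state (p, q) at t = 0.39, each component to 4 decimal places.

Euler on (p,q): p_{n+1} = p_n + h·p', q_{n+1} = q_n + h·q'.
0.000000: (1.470000, -1.170000); f=(0.444000, 0.981300) → (1.527720, -1.042431)
0.130000: (1.527720, -1.042431); f=(0.293130, 0.830706) → (1.565827, -0.934439)
0.260000: (1.565827, -0.934439); f=(0.170467, 0.705373) → (1.587988, -0.842741)
(p(0.39), q(0.39)) ≈ (1.5880, -0.8427)

1.5880, -0.8427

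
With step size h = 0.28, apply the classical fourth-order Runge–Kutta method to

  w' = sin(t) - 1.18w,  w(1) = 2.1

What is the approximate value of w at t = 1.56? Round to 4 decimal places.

1.4756

RK4: k1 = f(t_n, w_n); k2 = f(t_n + h/2, w_n + (h/2)·k1); k3 = f(t_n + h/2, w_n + (h/2)·k2); k4 = f(t_n + h, w_n + h·k3); w_{n+1} = w_n + (h/6)·(k1 + 2k2 + 2k3 + k4).
t=1.000000, w=2.100000:
  k1 = f(1.000000, 2.100000) = -1.636529
  k2 = f(1.140000, 1.870886) = -1.299012
  k3 = f(1.140000, 1.918138) = -1.354770
  k4 = f(1.280000, 1.720664) = -1.072368
  w ← 2.100000 + (0.28/6)·(k1 + 2k2 + 2k3 + k4) = 1.725899
t=1.280000, w=1.725899:
  k1 = f(1.280000, 1.725899) = -1.078544
  k2 = f(1.420000, 1.574902) = -0.869733
  k3 = f(1.420000, 1.604136) = -0.904229
  k4 = f(1.560000, 1.472715) = -0.737861
  w ← 1.725899 + (0.28/6)·(k1 + 2k2 + 2k3 + k4) = 1.475563
w(1.56) ≈ 1.4756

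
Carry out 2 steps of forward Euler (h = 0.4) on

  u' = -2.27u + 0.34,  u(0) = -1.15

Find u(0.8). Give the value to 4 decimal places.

0.1388

Euler: u_{n+1} = u_n + h·f(s_n, u_n).
s=0.000000, u=-1.150000: f=2.950500 → u ← -1.150000 + 0.4·2.950500 = 0.030200
s=0.400000, u=0.030200: f=0.271446 → u ← 0.030200 + 0.4·0.271446 = 0.138778
u(0.8) ≈ 0.1388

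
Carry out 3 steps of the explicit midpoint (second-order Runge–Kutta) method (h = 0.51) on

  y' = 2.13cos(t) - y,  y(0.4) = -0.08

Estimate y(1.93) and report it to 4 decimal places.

Midpoint: k1 = f(t_n, y_n); k2 = f(t_n + h/2, y_n + (h/2)·k1); y_{n+1} = y_n + h·k2.
t=0.400000, y=-0.080000:
  k1 = f(0.400000, -0.080000) = 2.041860
  k2 = f(0.655000, 0.440674) = 1.248518
  y ← -0.080000 + 0.51·1.248518 = 0.556744
t=0.910000, y=0.556744:
  k1 = f(0.910000, 0.556744) = 0.750534
  k2 = f(1.165000, 0.748130) = 0.092688
  y ← 0.556744 + 0.51·0.092688 = 0.604015
t=1.420000, y=0.604015:
  k1 = f(1.420000, 0.604015) = -0.284035
  k2 = f(1.675000, 0.531586) = -0.753139
  y ← 0.604015 + 0.51·(-0.753139) = 0.219914
y(1.93) ≈ 0.2199

0.2199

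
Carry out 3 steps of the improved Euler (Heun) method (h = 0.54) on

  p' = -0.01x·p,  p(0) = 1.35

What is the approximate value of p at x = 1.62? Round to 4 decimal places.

1.3324

Heun: k1 = f(x_n, p_n); k2 = f(x_n + h, p_n + h·k1); p_{n+1} = p_n + (h/2)·(k1 + k2).
x=0.000000, p=1.350000:
  k1 = f(0.000000, 1.350000) = 0.000000
  k2 = f(0.540000, 1.350000) = -0.007290
  p ← 1.350000 + (0.54/2)·(0.000000 + (-0.007290)) = 1.348032
x=0.540000, p=1.348032:
  k1 = f(0.540000, 1.348032) = -0.007279
  k2 = f(1.080000, 1.344101) = -0.014516
  p ← 1.348032 + (0.54/2)·(-0.007279 + (-0.014516)) = 1.342147
x=1.080000, p=1.342147:
  k1 = f(1.080000, 1.342147) = -0.014495
  k2 = f(1.620000, 1.334319) = -0.021616
  p ← 1.342147 + (0.54/2)·(-0.014495 + (-0.021616)) = 1.332397
p(1.62) ≈ 1.3324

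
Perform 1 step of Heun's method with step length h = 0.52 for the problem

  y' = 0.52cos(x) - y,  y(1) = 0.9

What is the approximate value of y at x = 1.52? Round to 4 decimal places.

0.5956

Heun: k1 = f(x_n, y_n); k2 = f(x_n + h, y_n + h·k1); y_{n+1} = y_n + (h/2)·(k1 + k2).
x=1.000000, y=0.900000:
  k1 = f(1.000000, 0.900000) = -0.619043
  k2 = f(1.520000, 0.578098) = -0.551695
  y ← 0.900000 + (0.52/2)·(-0.619043 + (-0.551695)) = 0.595608
y(1.52) ≈ 0.5956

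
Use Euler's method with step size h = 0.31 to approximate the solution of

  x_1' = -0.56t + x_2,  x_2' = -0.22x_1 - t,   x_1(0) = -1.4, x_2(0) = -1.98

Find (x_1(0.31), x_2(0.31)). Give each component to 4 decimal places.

Euler on (x_1,x_2): x_1_{n+1} = x_1_n + h·x_1', x_2_{n+1} = x_2_n + h·x_2'.
0.000000: (-1.400000, -1.980000); f=(-1.980000, 0.308000) → (-2.013800, -1.884520)
(x_1(0.31), x_2(0.31)) ≈ (-2.0138, -1.8845)

-2.0138, -1.8845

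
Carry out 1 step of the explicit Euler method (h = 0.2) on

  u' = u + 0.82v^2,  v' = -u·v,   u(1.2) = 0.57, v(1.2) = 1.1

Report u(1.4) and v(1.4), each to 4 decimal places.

Euler on (u,v): u_{n+1} = u_n + h·u', v_{n+1} = v_n + h·v'.
1.200000: (0.570000, 1.100000); f=(1.562200, -0.627000) → (0.882440, 0.974600)
(u(1.4), v(1.4)) ≈ (0.8824, 0.9746)

0.8824, 0.9746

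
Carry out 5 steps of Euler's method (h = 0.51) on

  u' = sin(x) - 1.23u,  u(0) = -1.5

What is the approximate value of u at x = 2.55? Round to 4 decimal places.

0.7073

Euler: u_{n+1} = u_n + h·f(x_n, u_n).
x=0.000000, u=-1.500000: f=1.845000 → u ← -1.500000 + 0.51·1.845000 = -0.559050
x=0.510000, u=-0.559050: f=1.175809 → u ← -0.559050 + 0.51·1.175809 = 0.040612
x=1.020000, u=0.040612: f=0.802155 → u ← 0.040612 + 0.51·0.802155 = 0.449711
x=1.530000, u=0.449711: f=0.446023 → u ← 0.449711 + 0.51·0.446023 = 0.677183
x=2.040000, u=0.677183: f=0.058993 → u ← 0.677183 + 0.51·0.058993 = 0.707270
u(2.55) ≈ 0.7073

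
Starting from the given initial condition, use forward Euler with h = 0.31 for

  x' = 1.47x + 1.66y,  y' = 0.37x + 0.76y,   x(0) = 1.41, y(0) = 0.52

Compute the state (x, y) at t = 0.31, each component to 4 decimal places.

Euler on (x,y): x_{n+1} = x_n + h·x', y_{n+1} = y_n + h·y'.
0.000000: (1.410000, 0.520000); f=(2.935900, 0.916900) → (2.320129, 0.804239)
(x(0.31), y(0.31)) ≈ (2.3201, 0.8042)

2.3201, 0.8042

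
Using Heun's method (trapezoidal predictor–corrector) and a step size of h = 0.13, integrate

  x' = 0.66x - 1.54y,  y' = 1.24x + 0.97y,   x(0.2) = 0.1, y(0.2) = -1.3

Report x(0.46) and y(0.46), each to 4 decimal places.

Heun on (x,y): k1 = f(s_n, state_n); k2 = f(s_n + h, state_n + h·k1); state_{n+1} = state_n + (h/2)·(k1 + k2).
0.200000: (0.100000, -1.300000)
  k1 = (2.068000, -1.137000)
  predictor → (0.368840, -1.447810)
  k2 = (2.473062, -0.947014)
  → (0.395169, -1.435461)
0.330000: (0.395169, -1.435461)
  k1 = (2.471421, -0.902388)
  predictor → (0.716454, -1.552771)
  k2 = (2.864127, -0.617785)
  → (0.741980, -1.534272)
(x(0.46), y(0.46)) ≈ (0.7420, -1.5343)

0.7420, -1.5343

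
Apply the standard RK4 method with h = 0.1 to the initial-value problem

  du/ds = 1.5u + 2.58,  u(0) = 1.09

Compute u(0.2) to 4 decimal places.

2.0731

RK4: k1 = f(s_n, u_n); k2 = f(s_n + h/2, u_n + (h/2)·k1); k3 = f(s_n + h/2, u_n + (h/2)·k2); k4 = f(s_n + h, u_n + h·k3); u_{n+1} = u_n + (h/6)·(k1 + 2k2 + 2k3 + k4).
s=0.000000, u=1.090000:
  k1 = f(0.000000, 1.090000) = 4.215000
  k2 = f(0.050000, 1.300750) = 4.531125
  k3 = f(0.050000, 1.316556) = 4.554834
  k4 = f(0.100000, 1.545483) = 4.898225
  u ← 1.090000 + (0.1/6)·(k1 + 2k2 + 2k3 + k4) = 1.544752
s=0.100000, u=1.544752:
  k1 = f(0.100000, 1.544752) = 4.897129
  k2 = f(0.150000, 1.789609) = 5.264413
  k3 = f(0.150000, 1.807973) = 5.291960
  k4 = f(0.200000, 2.073948) = 5.690923
  u ← 1.544752 + (0.1/6)·(k1 + 2k2 + 2k3 + k4) = 2.073099
u(0.2) ≈ 2.0731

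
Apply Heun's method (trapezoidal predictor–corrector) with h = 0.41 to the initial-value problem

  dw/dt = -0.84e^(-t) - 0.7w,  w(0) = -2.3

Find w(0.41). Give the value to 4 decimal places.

Heun: k1 = f(t_n, w_n); k2 = f(t_n + h, w_n + h·k1); w_{n+1} = w_n + (h/2)·(k1 + k2).
t=0.000000, w=-2.300000:
  k1 = f(0.000000, -2.300000) = 0.770000
  k2 = f(0.410000, -1.984300) = 0.831544
  w ← -2.300000 + (0.41/2)·(0.770000 + 0.831544) = -1.971684
w(0.41) ≈ -1.9717

-1.9717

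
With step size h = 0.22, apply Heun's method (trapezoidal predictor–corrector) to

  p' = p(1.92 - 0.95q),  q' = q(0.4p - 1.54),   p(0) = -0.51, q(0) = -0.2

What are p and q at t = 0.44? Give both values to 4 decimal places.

-1.2287, -0.0910

Heun on (p,q): k1 = f(t_n, state_n); k2 = f(t_n + h, state_n + h·k1); state_{n+1} = state_n + (h/2)·(k1 + k2).
0.000000: (-0.510000, -0.200000)
  k1 = (-1.076100, 0.348800)
  predictor → (-0.746742, -0.123264)
  k2 = (-1.521189, 0.226645)
  → (-0.795702, -0.136701)
0.220000: (-0.795702, -0.136701)
  k1 = (-1.631082, 0.254029)
  predictor → (-1.154540, -0.080815)
  k2 = (-2.305355, 0.161776)
  → (-1.228710, -0.090962)
(p(0.44), q(0.44)) ≈ (-1.2287, -0.0910)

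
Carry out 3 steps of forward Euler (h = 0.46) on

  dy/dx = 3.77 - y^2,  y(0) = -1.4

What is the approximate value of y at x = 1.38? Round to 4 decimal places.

2.2755

Euler: y_{n+1} = y_n + h·f(x_n, y_n).
x=0.000000, y=-1.400000: f=1.810000 → y ← -1.400000 + 0.46·1.810000 = -0.567400
x=0.460000, y=-0.567400: f=3.448057 → y ← -0.567400 + 0.46·3.448057 = 1.018706
x=0.920000, y=1.018706: f=2.732237 → y ← 1.018706 + 0.46·2.732237 = 2.275536
y(1.38) ≈ 2.2755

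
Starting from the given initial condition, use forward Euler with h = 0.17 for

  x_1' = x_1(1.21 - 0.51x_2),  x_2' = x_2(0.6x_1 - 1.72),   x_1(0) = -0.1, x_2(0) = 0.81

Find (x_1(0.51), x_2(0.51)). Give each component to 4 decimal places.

Euler on (x_1,x_2): x_1_{n+1} = x_1_n + h·x_1', x_2_{n+1} = x_2_n + h·x_2'.
0.000000: (-0.100000, 0.810000); f=(-0.079690, -1.441800) → (-0.113547, 0.564894)
0.170000: (-0.113547, 0.564894); f=(-0.104680, -1.010103) → (-0.131343, 0.393176)
0.340000: (-0.131343, 0.393176); f=(-0.132588, -0.707248) → (-0.153883, 0.272944)
(x_1(0.51), x_2(0.51)) ≈ (-0.1539, 0.2729)

-0.1539, 0.2729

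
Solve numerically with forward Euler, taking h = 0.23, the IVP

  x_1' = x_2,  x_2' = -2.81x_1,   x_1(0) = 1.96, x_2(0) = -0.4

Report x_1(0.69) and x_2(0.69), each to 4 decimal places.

0.8236, -3.8336

Euler on (x_1,x_2): x_1_{n+1} = x_1_n + h·x_1', x_2_{n+1} = x_2_n + h·x_2'.
0.000000: (1.960000, -0.400000); f=(-0.400000, -5.507600) → (1.868000, -1.666748)
0.230000: (1.868000, -1.666748); f=(-1.666748, -5.249080) → (1.484648, -2.874036)
0.460000: (1.484648, -2.874036); f=(-2.874036, -4.171861) → (0.823620, -3.833564)
(x_1(0.69), x_2(0.69)) ≈ (0.8236, -3.8336)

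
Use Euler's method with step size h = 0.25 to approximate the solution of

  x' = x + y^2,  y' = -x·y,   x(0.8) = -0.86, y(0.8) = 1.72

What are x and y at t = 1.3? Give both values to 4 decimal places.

Euler on (x,y): x_{n+1} = x_n + h·x', y_{n+1} = y_n + h·y'.
0.800000: (-0.860000, 1.720000); f=(2.098400, 1.479200) → (-0.335400, 2.089800)
1.050000: (-0.335400, 2.089800); f=(4.031864, 0.700919) → (0.672566, 2.265030)
(x(1.3), y(1.3)) ≈ (0.6726, 2.2650)

0.6726, 2.2650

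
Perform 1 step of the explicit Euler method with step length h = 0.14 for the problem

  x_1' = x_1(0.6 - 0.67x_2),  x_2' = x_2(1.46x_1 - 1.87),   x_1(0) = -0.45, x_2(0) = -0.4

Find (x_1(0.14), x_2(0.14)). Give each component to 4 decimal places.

Euler on (x_1,x_2): x_1_{n+1} = x_1_n + h·x_1', x_2_{n+1} = x_2_n + h·x_2'.
0.000000: (-0.450000, -0.400000); f=(-0.390600, 1.010800) → (-0.504684, -0.258488)
(x_1(0.14), x_2(0.14)) ≈ (-0.5047, -0.2585)

-0.5047, -0.2585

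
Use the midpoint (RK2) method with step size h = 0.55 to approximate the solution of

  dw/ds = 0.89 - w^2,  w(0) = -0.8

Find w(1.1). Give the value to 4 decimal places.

Midpoint: k1 = f(s_n, w_n); k2 = f(s_n + h/2, w_n + (h/2)·k1); w_{n+1} = w_n + h·k2.
s=0.000000, w=-0.800000:
  k1 = f(0.000000, -0.800000) = 0.250000
  k2 = f(0.275000, -0.731250) = 0.355273
  w ← -0.800000 + 0.55·0.355273 = -0.604600
s=0.550000, w=-0.604600:
  k1 = f(0.550000, -0.604600) = 0.524459
  k2 = f(0.825000, -0.460373) = 0.678056
  w ← -0.604600 + 0.55·0.678056 = -0.231669
w(1.1) ≈ -0.2317

-0.2317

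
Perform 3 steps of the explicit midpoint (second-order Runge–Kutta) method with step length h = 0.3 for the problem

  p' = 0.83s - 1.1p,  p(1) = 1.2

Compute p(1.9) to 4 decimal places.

Midpoint: k1 = f(s_n, p_n); k2 = f(s_n + h/2, p_n + (h/2)·k1); p_{n+1} = p_n + h·k2.
s=1.000000, p=1.200000:
  k1 = f(1.000000, 1.200000) = -0.490000
  k2 = f(1.150000, 1.126500) = -0.284650
  p ← 1.200000 + 0.3·(-0.284650) = 1.114605
s=1.300000, p=1.114605:
  k1 = f(1.300000, 1.114605) = -0.147066
  k2 = f(1.450000, 1.092545) = 0.001700
  p ← 1.114605 + 0.3·0.001700 = 1.115115
s=1.600000, p=1.115115:
  k1 = f(1.600000, 1.115115) = 0.101373
  k2 = f(1.750000, 1.130321) = 0.209147
  p ← 1.115115 + 0.3·0.209147 = 1.177859
p(1.9) ≈ 1.1779

1.1779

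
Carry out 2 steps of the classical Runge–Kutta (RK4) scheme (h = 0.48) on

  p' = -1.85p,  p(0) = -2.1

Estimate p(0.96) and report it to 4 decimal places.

-0.3625

RK4: k1 = f(x_n, p_n); k2 = f(x_n + h/2, p_n + (h/2)·k1); k3 = f(x_n + h/2, p_n + (h/2)·k2); k4 = f(x_n + h, p_n + h·k3); p_{n+1} = p_n + (h/6)·(k1 + 2k2 + 2k3 + k4).
x=0.000000, p=-2.100000:
  k1 = f(0.000000, -2.100000) = 3.885000
  k2 = f(0.240000, -1.167600) = 2.160060
  k3 = f(0.240000, -1.581586) = 2.925933
  k4 = f(0.480000, -0.695552) = 1.286771
  p ← -2.100000 + (0.48/6)·(k1 + 2k2 + 2k3 + k4) = -0.872499
x=0.480000, p=-0.872499:
  k1 = f(0.480000, -0.872499) = 1.614124
  k2 = f(0.720000, -0.485110) = 0.897453
  k3 = f(0.720000, -0.657111) = 1.215655
  k4 = f(0.960000, -0.288985) = 0.534622
  p ← -0.872499 + (0.48/6)·(k1 + 2k2 + 2k3 + k4) = -0.362502
p(0.96) ≈ -0.3625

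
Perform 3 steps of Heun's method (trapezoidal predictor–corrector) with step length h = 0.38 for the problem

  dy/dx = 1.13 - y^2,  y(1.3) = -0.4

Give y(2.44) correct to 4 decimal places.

Heun: k1 = f(x_n, y_n); k2 = f(x_n + h, y_n + h·k1); y_{n+1} = y_n + (h/2)·(k1 + k2).
x=1.300000, y=-0.400000:
  k1 = f(1.300000, -0.400000) = 0.970000
  k2 = f(1.680000, -0.031400) = 1.129014
  y ← -0.400000 + (0.38/2)·(0.970000 + 1.129014) = -0.001187
x=1.680000, y=-0.001187:
  k1 = f(1.680000, -0.001187) = 1.129999
  k2 = f(2.060000, 0.428212) = 0.946634
  y ← -0.001187 + (0.38/2)·(1.129999 + 0.946634) = 0.393373
x=2.060000, y=0.393373:
  k1 = f(2.060000, 0.393373) = 0.975258
  k2 = f(2.440000, 0.763971) = 0.546349
  y ← 0.393373 + (0.38/2)·(0.975258 + 0.546349) = 0.682478
y(2.44) ≈ 0.6825

0.6825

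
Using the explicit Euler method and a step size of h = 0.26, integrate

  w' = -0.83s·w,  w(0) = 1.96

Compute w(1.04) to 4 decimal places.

Euler: w_{n+1} = w_n + h·f(s_n, w_n).
s=0.000000, w=1.960000: f=0.000000 → w ← 1.960000 + 0.26·0.000000 = 1.960000
s=0.260000, w=1.960000: f=-0.422968 → w ← 1.960000 + 0.26·(-0.422968) = 1.850028
s=0.520000, w=1.850028: f=-0.798472 → w ← 1.850028 + 0.26·(-0.798472) = 1.642426
s=0.780000, w=1.642426: f=-1.063306 → w ← 1.642426 + 0.26·(-1.063306) = 1.365966
w(1.04) ≈ 1.3660

1.3660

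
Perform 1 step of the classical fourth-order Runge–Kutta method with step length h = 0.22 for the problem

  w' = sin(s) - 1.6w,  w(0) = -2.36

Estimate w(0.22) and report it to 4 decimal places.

-1.6383

RK4: k1 = f(s_n, w_n); k2 = f(s_n + h/2, w_n + (h/2)·k1); k3 = f(s_n + h/2, w_n + (h/2)·k2); k4 = f(s_n + h, w_n + h·k3); w_{n+1} = w_n + (h/6)·(k1 + 2k2 + 2k3 + k4).
s=0.000000, w=-2.360000:
  k1 = f(0.000000, -2.360000) = 3.776000
  k2 = f(0.110000, -1.944640) = 3.221202
  k3 = f(0.110000, -2.005668) = 3.318847
  k4 = f(0.220000, -1.629854) = 2.825996
  w ← -2.360000 + (0.22/6)·(k1 + 2k2 + 2k3 + k4) = -1.638323
w(0.22) ≈ -1.6383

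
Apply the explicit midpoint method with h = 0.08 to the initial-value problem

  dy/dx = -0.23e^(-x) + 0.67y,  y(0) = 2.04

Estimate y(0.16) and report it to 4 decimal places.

2.2348

Midpoint: k1 = f(x_n, y_n); k2 = f(x_n + h/2, y_n + (h/2)·k1); y_{n+1} = y_n + h·k2.
x=0.000000, y=2.040000:
  k1 = f(0.000000, 2.040000) = 1.136800
  k2 = f(0.040000, 2.085472) = 1.176285
  y ← 2.040000 + 0.08·1.176285 = 2.134103
x=0.080000, y=2.134103:
  k1 = f(0.080000, 2.134103) = 1.217532
  k2 = f(0.120000, 2.182804) = 1.258487
  y ← 2.134103 + 0.08·1.258487 = 2.234782
y(0.16) ≈ 2.2348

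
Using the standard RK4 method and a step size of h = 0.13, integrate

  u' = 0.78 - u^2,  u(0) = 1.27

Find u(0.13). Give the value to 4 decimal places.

RK4: k1 = f(x_n, u_n); k2 = f(x_n + h/2, u_n + (h/2)·k1); k3 = f(x_n + h/2, u_n + (h/2)·k2); k4 = f(x_n + h, u_n + h·k3); u_{n+1} = u_n + (h/6)·(k1 + 2k2 + 2k3 + k4).
x=0.000000, u=1.270000:
  k1 = f(0.000000, 1.270000) = -0.832900
  k2 = f(0.065000, 1.215861) = -0.698319
  k3 = f(0.065000, 1.224609) = -0.719668
  k4 = f(0.130000, 1.176443) = -0.604019
  u ← 1.270000 + (0.13/6)·(k1 + 2k2 + 2k3 + k4) = 1.177421
u(0.13) ≈ 1.1774

1.1774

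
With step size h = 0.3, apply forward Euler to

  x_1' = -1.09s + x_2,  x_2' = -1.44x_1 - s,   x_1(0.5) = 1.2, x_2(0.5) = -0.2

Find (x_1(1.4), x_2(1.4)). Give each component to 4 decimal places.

-0.3644, -2.0565

Euler on (x_1,x_2): x_1_{n+1} = x_1_n + h·x_1', x_2_{n+1} = x_2_n + h·x_2'.
0.500000: (1.200000, -0.200000); f=(-0.745000, -2.228000) → (0.976500, -0.868400)
0.800000: (0.976500, -0.868400); f=(-1.740400, -2.206160) → (0.454380, -1.530248)
1.100000: (0.454380, -1.530248); f=(-2.729248, -1.754307) → (-0.364394, -2.056540)
(x_1(1.4), x_2(1.4)) ≈ (-0.3644, -2.0565)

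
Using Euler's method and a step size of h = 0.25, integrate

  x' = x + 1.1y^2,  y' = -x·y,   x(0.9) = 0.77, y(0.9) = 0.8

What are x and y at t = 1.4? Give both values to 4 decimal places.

1.5379, 0.4621

Euler on (x,y): x_{n+1} = x_n + h·x', y_{n+1} = y_n + h·y'.
0.900000: (0.770000, 0.800000); f=(1.474000, -0.616000) → (1.138500, 0.646000)
1.150000: (1.138500, 0.646000); f=(1.597548, -0.735471) → (1.537887, 0.462132)
(x(1.4), y(1.4)) ≈ (1.5379, 0.4621)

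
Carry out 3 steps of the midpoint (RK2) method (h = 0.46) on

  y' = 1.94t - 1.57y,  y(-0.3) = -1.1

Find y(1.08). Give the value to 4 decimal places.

Midpoint: k1 = f(t_n, y_n); k2 = f(t_n + h/2, y_n + (h/2)·k1); y_{n+1} = y_n + h·k2.
t=-0.300000, y=-1.100000:
  k1 = f(-0.300000, -1.100000) = 1.145000
  k2 = f(-0.070000, -0.836650) = 1.177740
  y ← -1.100000 + 0.46·1.177740 = -0.558239
t=0.160000, y=-0.558239:
  k1 = f(0.160000, -0.558239) = 1.186836
  k2 = f(0.390000, -0.285267) = 1.204469
  y ← -0.558239 + 0.46·1.204469 = -0.004183
t=0.620000, y=-0.004183:
  k1 = f(0.620000, -0.004183) = 1.209368
  k2 = f(0.850000, 0.273971) = 1.218865
  y ← -0.004183 + 0.46·1.218865 = 0.556495
y(1.08) ≈ 0.5565

0.5565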